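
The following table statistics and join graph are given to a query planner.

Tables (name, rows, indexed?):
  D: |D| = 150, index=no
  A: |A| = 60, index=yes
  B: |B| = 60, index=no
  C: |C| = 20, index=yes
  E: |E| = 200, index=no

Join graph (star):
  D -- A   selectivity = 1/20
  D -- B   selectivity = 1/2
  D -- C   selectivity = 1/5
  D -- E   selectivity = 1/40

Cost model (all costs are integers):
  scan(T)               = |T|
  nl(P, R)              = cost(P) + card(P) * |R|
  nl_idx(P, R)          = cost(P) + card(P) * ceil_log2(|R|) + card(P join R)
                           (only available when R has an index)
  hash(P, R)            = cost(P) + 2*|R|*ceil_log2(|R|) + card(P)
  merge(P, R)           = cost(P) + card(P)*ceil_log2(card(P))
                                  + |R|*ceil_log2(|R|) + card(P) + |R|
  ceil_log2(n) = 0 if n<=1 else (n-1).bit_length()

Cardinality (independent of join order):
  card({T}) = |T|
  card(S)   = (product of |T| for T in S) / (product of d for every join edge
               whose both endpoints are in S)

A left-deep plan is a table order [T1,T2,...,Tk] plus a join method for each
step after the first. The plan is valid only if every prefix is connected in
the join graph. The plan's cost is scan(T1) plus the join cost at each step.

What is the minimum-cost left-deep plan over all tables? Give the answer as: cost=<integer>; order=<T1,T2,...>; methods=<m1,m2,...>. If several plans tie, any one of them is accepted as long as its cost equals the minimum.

cost=16390; order=D,A,C,E,B; methods=hash,hash,hash,hash

Selinger DP (subsets sized 1..n):
  {D}: scan cost=150, card=150
  {A}: scan cost=60, card=60
  {B}: scan cost=60, card=60
  {C}: scan cost=20, card=20
  {E}: scan cost=200, card=200
  {AD}: card=450; try (A,hash)→1020, (A,nl_idx)→1500, (D,merge)→1830, (A,merge)→1920, (D,hash)→2520, (D,nl)→9060 …(+1); best=1020 via (A,hash)
  {BD}: card=4500; try (B,hash)→1020, (D,merge)→1830, (B,merge)→1920, (D,hash)→2520, (D,nl)→9060, (B,nl)→9150; best=1020 via (B,hash)
  {CD}: card=600; try (C,hash)→500, (D,merge)→1490, (C,nl_idx)→1500, (C,merge)→1620, (D,hash)→2440, (D,nl)→3020 …(+1); best=500 via (C,hash)
  {DE}: card=750; try (D,hash)→2800, (E,merge)→3300, (D,merge)→3350, (E,hash)→3500, (E,nl)→30150, (D,nl)→30200; best=2800 via (D,hash)
  {ABD}: card=13500; try (B,hash)→2190, (B,merge)→5940, (A,hash)→6240, (B,nl)→28020, (A,nl_idx)→41520, (A,merge)→64440 …(+1); best=2190 via (B,hash)
  {ACD}: card=1800; try (C,hash)→1670, (A,hash)→1820, (C,nl_idx)→5070, (C,merge)→5640, (A,nl_idx)→5900, (A,merge)→7520 …(+2); best=1670 via (C,hash)
  {ADE}: card=2250; try (A,hash)→4270, (E,hash)→4670, (E,merge)→7320, (A,nl_idx)→9550, (A,merge)→11470, (A,nl)→47800 …(+1); best=4270 via (A,hash)
  {BCD}: card=18000; try (B,hash)→1820, (C,hash)→5720, (B,merge)→7520, (B,nl)→36500, (C,nl_idx)→41520, (C,merge)→64140 …(+1); best=1820 via (B,hash)
  {BDE}: card=22500; try (B,hash)→4270, (E,hash)→8720, (B,merge)→11470, (B,nl)→47800, (E,merge)→65820, (E,nl)→901020; best=4270 via (B,hash)
  {CDE}: card=3000; try (C,hash)→3750, (E,hash)→4300, (E,merge)→8900, (C,nl_idx)→9550, (C,merge)→11170, (C,nl)→17800 …(+1); best=3750 via (C,hash)
  {ABCD}: card=54000; try (B,hash)→4190, (C,hash)→15890, (A,hash)→20540, (B,merge)→23690, (B,nl)→109670, (C,nl_idx)→123690 …(+5); best=4190 via (B,hash)
  {ABDE}: card=67500; try (B,hash)→7240, (E,hash)→18890, (A,hash)→27490, (B,merge)→33940, (B,nl)→139270, (E,merge)→206490 …(+4); best=7240 via (B,hash)
  {ACDE}: card=9000; try (E,hash)→6670, (C,hash)→6720, (A,hash)→7470, (C,nl_idx)→24520, (E,merge)→25070, (A,nl_idx)→30750 …(+5); best=6670 via (E,hash)
  {BCDE}: card=90000; try (B,hash)→7470, (E,hash)→23020, (C,hash)→26970, (B,merge)→43170, (B,nl)→183750, (C,nl_idx)→206770 …(+4); best=7470 via (B,hash)
  {ABCDE}: card=270000; try (B,hash)→16390, (E,hash)→61390, (C,hash)→74940, (A,hash)→98190, (B,merge)→142090, (B,nl)→546670 …(+8); best=16390 via (B,hash)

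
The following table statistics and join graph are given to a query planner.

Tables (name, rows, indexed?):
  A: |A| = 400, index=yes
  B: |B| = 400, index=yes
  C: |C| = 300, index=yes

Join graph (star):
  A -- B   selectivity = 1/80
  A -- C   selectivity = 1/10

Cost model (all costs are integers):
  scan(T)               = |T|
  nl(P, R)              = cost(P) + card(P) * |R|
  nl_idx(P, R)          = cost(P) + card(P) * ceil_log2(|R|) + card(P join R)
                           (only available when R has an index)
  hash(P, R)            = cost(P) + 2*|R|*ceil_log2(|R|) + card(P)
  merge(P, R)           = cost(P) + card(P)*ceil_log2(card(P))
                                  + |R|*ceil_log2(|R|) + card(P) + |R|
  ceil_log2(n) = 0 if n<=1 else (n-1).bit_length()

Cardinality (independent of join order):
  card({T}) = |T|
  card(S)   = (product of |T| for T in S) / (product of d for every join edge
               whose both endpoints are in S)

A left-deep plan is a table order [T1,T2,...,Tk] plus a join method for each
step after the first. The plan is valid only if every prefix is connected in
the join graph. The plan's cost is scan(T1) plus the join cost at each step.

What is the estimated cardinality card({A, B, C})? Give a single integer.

Tables in S: A(400), B(400), C(300)
Edges inside S: A-B(d=80), A-C(d=10)
numerator = 400 * 400 * 300 = 48000000
denominator = 80 * 10 = 800
card(S) = 48000000 / 800 = 60000

60000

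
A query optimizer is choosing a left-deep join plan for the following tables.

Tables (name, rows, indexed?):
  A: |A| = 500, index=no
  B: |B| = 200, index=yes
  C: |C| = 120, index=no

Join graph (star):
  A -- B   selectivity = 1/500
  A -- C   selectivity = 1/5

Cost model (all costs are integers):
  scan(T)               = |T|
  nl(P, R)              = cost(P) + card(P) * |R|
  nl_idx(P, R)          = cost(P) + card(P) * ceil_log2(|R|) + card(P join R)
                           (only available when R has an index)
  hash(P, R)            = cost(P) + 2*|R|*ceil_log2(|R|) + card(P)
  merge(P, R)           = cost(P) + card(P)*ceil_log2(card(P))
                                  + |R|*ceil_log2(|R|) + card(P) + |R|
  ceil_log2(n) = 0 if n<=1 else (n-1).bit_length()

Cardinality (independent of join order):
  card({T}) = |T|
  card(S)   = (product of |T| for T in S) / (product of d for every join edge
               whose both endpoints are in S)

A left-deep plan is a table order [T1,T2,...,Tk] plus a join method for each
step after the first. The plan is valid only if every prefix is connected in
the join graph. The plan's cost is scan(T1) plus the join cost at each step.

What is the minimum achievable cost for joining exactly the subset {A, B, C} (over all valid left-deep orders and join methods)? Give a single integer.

6080

Selinger DP over subsets of {A,B,C}:
  {A}: scan cost=500, card=500
  {B}: scan cost=200, card=200
  {C}: scan cost=120, card=120
  {AB}: card=200; try (B,hash)→4200, (B,nl_idx)→4700, (A,merge)→7000, (B,merge)→7300, (A,hash)→9400, (A,nl)→100200 …(+1); best=4200 via (B,hash)
  {AC}: card=12000; try (C,hash)→2680, (A,merge)→6080, (C,merge)→6460, (A,hash)→9240, (A,nl)→60120, (C,nl)→60500; best=2680 via (C,hash)
  {ABC}: card=4800; try (C,hash)→6080, (C,merge)→6960, (B,hash)→17880, (C,nl)→28200, (B,nl_idx)→103480, (B,merge)→184480 …(+1); best=6080 via (C,hash)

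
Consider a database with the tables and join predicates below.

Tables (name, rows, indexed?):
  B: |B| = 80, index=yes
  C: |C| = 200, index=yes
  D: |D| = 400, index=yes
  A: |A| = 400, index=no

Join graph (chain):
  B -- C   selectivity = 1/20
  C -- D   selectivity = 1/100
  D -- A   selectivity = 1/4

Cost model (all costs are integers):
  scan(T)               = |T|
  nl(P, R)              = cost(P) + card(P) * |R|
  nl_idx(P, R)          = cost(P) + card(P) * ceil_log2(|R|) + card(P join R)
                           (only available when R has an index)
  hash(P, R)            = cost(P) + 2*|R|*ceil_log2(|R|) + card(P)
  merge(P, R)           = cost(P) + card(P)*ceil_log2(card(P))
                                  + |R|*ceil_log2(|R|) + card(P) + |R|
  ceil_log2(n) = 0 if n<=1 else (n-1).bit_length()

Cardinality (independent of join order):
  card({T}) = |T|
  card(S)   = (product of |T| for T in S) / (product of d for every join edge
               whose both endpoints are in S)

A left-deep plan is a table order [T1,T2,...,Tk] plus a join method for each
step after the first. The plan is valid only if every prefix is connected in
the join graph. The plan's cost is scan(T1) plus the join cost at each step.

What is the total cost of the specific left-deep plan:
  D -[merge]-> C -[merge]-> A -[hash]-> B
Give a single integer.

100120

step 1: scan D: cost=400, card=400
step 2: join C via merge
    card(P join C) = 400*200/(100) = 800
    cost = 400 + 400*9 + 200*8 + 400 + 200 = 6200
step 3: join A via merge
    card(P join A) = 800*400/(4) = 80000
    cost = 6200 + 800*10 + 400*9 + 800 + 400 = 19000
step 4: join B via hash
    card(P join B) = 80000*80/(20) = 320000
    cost = 19000 + 2*80*7 + 80000 = 100120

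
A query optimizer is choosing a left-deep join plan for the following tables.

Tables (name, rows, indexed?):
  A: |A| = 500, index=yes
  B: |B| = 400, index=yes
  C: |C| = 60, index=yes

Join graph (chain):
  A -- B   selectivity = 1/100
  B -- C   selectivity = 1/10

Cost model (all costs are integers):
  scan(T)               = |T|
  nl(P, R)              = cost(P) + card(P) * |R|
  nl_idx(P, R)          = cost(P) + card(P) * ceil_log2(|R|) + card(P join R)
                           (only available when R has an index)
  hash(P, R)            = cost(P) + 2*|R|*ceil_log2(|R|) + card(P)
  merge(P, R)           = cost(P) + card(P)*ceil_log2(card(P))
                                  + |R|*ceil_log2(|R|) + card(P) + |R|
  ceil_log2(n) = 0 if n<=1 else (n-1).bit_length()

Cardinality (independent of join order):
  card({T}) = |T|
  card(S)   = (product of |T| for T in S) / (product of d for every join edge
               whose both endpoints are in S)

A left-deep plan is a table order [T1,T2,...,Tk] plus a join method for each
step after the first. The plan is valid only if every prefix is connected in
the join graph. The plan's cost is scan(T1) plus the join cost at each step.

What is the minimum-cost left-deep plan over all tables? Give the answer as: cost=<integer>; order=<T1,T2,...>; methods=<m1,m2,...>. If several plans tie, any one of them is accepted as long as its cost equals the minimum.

Selinger DP (subsets sized 1..n):
  {A}: scan cost=500, card=500
  {B}: scan cost=400, card=400
  {C}: scan cost=60, card=60
  {AB}: card=2000; try (A,nl_idx)→6000, (B,nl_idx)→7000, (B,hash)→8200, (A,merge)→9400, (B,merge)→9500, (A,hash)→9800 …(+2); best=6000 via (A,nl_idx)
  {BC}: card=2400; try (C,hash)→1520, (B,nl_idx)→3000, (B,merge)→4480, (C,merge)→4820, (C,nl_idx)→5200, (B,hash)→7320 …(+2); best=1520 via (C,hash)
  {ABC}: card=12000; try (C,hash)→8720, (A,hash)→12920, (C,nl_idx)→30000, (C,merge)→30420, (A,nl_idx)→35120, (A,merge)→37720 …(+2); best=8720 via (C,hash)

cost=8720; order=B,A,C; methods=nl_idx,hash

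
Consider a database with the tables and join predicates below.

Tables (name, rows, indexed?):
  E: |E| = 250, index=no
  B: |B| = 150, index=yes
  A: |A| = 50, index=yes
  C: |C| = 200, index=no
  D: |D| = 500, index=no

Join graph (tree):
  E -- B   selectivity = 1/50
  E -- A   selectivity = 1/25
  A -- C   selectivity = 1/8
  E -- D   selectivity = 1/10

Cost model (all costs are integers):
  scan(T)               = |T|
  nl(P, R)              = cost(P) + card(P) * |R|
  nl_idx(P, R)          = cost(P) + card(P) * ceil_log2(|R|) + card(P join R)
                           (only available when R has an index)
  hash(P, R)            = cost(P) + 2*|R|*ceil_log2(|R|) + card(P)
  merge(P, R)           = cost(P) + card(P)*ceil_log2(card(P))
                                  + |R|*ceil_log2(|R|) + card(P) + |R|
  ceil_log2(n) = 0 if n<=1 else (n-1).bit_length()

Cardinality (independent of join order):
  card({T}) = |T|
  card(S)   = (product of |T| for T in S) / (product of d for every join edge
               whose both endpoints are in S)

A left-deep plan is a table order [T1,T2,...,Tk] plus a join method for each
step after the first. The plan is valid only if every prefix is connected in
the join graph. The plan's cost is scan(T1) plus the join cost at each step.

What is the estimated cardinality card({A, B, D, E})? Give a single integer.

75000

Tables in S: A(50), B(150), D(500), E(250)
Edges inside S: E-B(d=50), E-A(d=25), E-D(d=10)
numerator = 50 * 150 * 500 * 250 = 937500000
denominator = 50 * 25 * 10 = 12500
card(S) = 937500000 / 12500 = 75000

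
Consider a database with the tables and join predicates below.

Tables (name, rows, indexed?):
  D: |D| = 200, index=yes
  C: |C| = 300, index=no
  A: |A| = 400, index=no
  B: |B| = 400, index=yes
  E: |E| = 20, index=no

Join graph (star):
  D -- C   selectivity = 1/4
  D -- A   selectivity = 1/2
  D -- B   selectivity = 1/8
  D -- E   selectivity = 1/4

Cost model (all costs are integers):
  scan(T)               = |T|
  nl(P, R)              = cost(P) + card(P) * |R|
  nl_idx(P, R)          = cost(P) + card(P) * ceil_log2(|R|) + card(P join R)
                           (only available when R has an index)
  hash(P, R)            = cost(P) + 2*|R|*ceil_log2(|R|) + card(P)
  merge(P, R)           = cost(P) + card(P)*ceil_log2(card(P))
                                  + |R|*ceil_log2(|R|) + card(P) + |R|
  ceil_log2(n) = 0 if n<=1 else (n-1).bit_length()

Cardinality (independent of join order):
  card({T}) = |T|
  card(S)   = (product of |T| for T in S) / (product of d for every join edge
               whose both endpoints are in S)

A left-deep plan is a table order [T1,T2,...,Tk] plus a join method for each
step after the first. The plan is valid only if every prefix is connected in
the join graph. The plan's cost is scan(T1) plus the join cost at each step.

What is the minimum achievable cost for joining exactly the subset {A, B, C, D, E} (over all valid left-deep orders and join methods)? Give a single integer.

Selinger DP over subsets of {A,B,C,D,E}:
  {D}: scan cost=200, card=200
  {C}: scan cost=300, card=300
  {A}: scan cost=400, card=400
  {B}: scan cost=400, card=400
  {E}: scan cost=20, card=20
  {CD}: card=15000; try (D,hash)→3800, (C,merge)→5000, (D,merge)→5100, (C,hash)→5800, (D,nl_idx)→17700, (C,nl)→60200 …(+1); best=3800 via (D,hash)
  {AD}: card=40000; try (D,hash)→4000, (A,merge)→6000, (D,merge)→6200, (A,hash)→7600, (D,nl_idx)→43600, (A,nl)→80200 …(+1); best=4000 via (D,hash)
  {BD}: card=10000; try (D,hash)→4000, (B,merge)→6000, (D,merge)→6200, (B,hash)→7600, (B,nl_idx)→12000, (D,nl_idx)→13600 …(+2); best=4000 via (D,hash)
  {DE}: card=1000; try (E,hash)→600, (D,nl_idx)→1180, (D,merge)→1940, (E,merge)→2120, (D,hash)→3240, (D,nl)→4020 …(+1); best=600 via (E,hash)
  {ACD}: card=3000000; try (A,hash)→26000, (C,hash)→49400, (A,merge)→232800, (C,merge)→687000, (A,nl)→6003800, (C,nl)→12004000; best=26000 via (A,hash)
  {BCD}: card=750000; try (C,hash)→19400, (B,hash)→26000, (C,merge)→157000, (B,merge)→232800, (B,nl_idx)→888800, (C,nl)→3004000 …(+1); best=19400 via (C,hash)
  {CDE}: card=75000; try (C,hash)→7000, (C,merge)→14600, (E,hash)→19000, (E,merge)→228920, (C,nl)→300600, (E,nl)→303800; best=7000 via (C,hash)
  {ABD}: card=2000000; try (A,hash)→21200, (B,hash)→51200, (A,merge)→158000, (B,merge)→688000, (B,nl_idx)→2364000, (A,nl)→4004000 …(+1); best=21200 via (A,hash)
  {ADE}: card=200000; try (A,hash)→8800, (A,merge)→15600, (E,hash)→44200, (A,nl)→400600, (E,merge)→684120, (E,nl)→804000; best=8800 via (A,hash)
  {BDE}: card=50000; try (B,hash)→8800, (E,hash)→14200, (B,merge)→15600, (B,nl_idx)→59600, (E,merge)→154120, (E,nl)→204000 …(+1); best=8800 via (B,hash)
  {ABCD}: card=150000000; try (A,hash)→776600, (C,hash)→2026600, (B,hash)→3033200, (A,merge)→15773400, (C,merge)→44024200, (B,merge)→69030000 …(+4); best=776600 via (A,hash)
  {ACDE}: card=15000000; try (A,hash)→89200, (C,hash)→214200, (A,merge)→1361000, (E,hash)→3026200, (C,merge)→3811800, (A,nl)→30007000 …(+3); best=89200 via (A,hash)
  {BCDE}: card=3750000; try (C,hash)→64200, (B,hash)→89200, (E,hash)→769600, (C,merge)→861800, (B,merge)→1361000, (B,nl_idx)→4432000 …(+4); best=64200 via (C,hash)
  {ABDE}: card=10000000; try (A,hash)→66000, (B,hash)→216000, (A,merge)→862800, (E,hash)→2021400, (B,merge)→3812800, (B,nl_idx)→11808800 …(+4); best=66000 via (A,hash)
  {ABCDE}: card=750000000; try (A,hash)→3821400, (C,hash)→10071400, (B,hash)→15096400, (A,merge)→86318200, (E,hash)→150776800, (C,merge)→250069000 …(+7); best=3821400 via (A,hash)

3821400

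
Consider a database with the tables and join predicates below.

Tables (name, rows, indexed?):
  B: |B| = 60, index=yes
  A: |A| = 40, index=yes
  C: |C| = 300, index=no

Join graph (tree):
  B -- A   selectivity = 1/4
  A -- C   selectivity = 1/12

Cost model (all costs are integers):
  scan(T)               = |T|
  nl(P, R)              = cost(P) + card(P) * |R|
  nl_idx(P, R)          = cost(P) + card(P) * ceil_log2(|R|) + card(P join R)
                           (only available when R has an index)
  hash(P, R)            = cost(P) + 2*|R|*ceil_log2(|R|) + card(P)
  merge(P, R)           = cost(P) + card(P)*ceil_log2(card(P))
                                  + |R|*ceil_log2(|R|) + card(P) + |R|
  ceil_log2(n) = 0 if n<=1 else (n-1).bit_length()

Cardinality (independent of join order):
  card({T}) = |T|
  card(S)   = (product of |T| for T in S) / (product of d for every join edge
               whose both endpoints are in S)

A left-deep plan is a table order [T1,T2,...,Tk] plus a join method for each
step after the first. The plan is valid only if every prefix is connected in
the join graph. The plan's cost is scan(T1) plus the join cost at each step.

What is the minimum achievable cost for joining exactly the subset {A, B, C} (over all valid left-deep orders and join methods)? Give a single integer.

2800

Selinger DP over subsets of {A,B,C}:
  {B}: scan cost=60, card=60
  {A}: scan cost=40, card=40
  {C}: scan cost=300, card=300
  {AB}: card=600; try (A,hash)→600, (B,merge)→740, (A,merge)→760, (B,hash)→800, (B,nl_idx)→880, (A,nl_idx)→1020 …(+2); best=600 via (A,hash)
  {AC}: card=1000; try (A,hash)→1080, (A,nl_idx)→3100, (C,merge)→3320, (A,merge)→3580, (C,hash)→5480, (C,nl)→12040 …(+1); best=1080 via (A,hash)
  {ABC}: card=15000; try (B,hash)→2800, (C,hash)→6600, (C,merge)→10200, (B,merge)→12500, (B,nl_idx)→22080, (B,nl)→61080 …(+1); best=2800 via (B,hash)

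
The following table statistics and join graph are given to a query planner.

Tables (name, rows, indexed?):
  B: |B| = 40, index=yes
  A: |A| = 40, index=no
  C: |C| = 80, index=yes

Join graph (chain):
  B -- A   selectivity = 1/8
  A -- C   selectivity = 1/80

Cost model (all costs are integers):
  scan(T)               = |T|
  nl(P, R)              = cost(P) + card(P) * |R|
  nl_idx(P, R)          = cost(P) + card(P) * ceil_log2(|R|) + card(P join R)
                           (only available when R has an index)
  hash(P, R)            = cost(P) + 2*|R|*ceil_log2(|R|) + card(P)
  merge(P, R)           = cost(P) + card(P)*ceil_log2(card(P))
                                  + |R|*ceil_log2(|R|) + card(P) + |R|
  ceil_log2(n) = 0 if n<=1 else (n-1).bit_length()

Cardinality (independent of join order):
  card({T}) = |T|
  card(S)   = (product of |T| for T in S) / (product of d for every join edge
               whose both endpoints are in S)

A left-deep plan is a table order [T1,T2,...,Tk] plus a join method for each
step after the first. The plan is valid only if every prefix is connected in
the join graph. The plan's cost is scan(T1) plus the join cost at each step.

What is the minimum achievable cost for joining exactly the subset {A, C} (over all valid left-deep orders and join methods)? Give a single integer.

Selinger DP over subsets of {A,C}:
  {A}: scan cost=40, card=40
  {C}: scan cost=80, card=80
  {AC}: card=40; try (C,nl_idx)→360, (A,hash)→640, (C,merge)→960, (A,merge)→1000, (C,hash)→1200, (C,nl)→3240 …(+1); best=360 via (C,nl_idx)

360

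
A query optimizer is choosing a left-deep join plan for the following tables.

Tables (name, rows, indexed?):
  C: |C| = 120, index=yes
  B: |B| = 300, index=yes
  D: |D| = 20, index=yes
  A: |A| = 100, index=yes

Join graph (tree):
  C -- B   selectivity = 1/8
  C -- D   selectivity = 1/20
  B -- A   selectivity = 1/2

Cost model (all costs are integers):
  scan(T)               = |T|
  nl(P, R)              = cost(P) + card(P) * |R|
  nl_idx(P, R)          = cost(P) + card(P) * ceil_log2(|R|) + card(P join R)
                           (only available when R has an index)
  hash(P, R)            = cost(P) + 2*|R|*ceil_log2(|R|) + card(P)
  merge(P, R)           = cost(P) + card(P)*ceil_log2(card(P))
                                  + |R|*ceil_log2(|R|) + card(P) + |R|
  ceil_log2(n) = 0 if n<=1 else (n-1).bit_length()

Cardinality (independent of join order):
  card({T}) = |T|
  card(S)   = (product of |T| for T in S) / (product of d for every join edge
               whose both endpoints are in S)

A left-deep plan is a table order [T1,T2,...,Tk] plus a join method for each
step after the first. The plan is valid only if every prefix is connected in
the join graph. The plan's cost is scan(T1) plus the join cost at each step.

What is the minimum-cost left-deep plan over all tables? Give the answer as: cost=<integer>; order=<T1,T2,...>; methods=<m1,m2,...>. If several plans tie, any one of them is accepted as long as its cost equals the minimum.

Selinger DP (subsets sized 1..n):
  {C}: scan cost=120, card=120
  {B}: scan cost=300, card=300
  {D}: scan cost=20, card=20
  {A}: scan cost=100, card=100
  {BC}: card=4500; try (C,hash)→2280, (B,merge)→4080, (C,merge)→4260, (B,hash)→5640, (B,nl_idx)→5700, (C,nl_idx)→6900 …(+2); best=2280 via (C,hash)
  {CD}: card=120; try (C,nl_idx)→280, (D,hash)→440, (D,nl_idx)→840, (C,merge)→1100, (D,merge)→1200, (C,hash)→1720 …(+2); best=280 via (C,nl_idx)
  {AB}: card=15000; try (A,hash)→2000, (B,merge)→3900, (A,merge)→4100, (B,hash)→5600, (B,nl_idx)→16000, (A,nl_idx)→17400 …(+2); best=2000 via (A,hash)
  {BCD}: card=4500; try (B,merge)→4240, (B,hash)→5800, (B,nl_idx)→5860, (D,hash)→6980, (D,nl_idx)→29280, (B,nl)→36280 …(+2); best=4240 via (B,merge)
  {ABC}: card=225000; try (A,hash)→8180, (C,hash)→18680, (A,merge)→66080, (C,merge)→227960, (A,nl_idx)→258780, (C,nl_idx)→332000 …(+2); best=8180 via (A,hash)
  {ABCD}: card=225000; try (A,hash)→10140, (A,merge)→68040, (D,hash)→233380, (A,nl_idx)→260740, (A,nl)→454240, (D,nl_idx)→1358180 …(+2); best=10140 via (A,hash)

cost=10140; order=D,C,B,A; methods=nl_idx,merge,hash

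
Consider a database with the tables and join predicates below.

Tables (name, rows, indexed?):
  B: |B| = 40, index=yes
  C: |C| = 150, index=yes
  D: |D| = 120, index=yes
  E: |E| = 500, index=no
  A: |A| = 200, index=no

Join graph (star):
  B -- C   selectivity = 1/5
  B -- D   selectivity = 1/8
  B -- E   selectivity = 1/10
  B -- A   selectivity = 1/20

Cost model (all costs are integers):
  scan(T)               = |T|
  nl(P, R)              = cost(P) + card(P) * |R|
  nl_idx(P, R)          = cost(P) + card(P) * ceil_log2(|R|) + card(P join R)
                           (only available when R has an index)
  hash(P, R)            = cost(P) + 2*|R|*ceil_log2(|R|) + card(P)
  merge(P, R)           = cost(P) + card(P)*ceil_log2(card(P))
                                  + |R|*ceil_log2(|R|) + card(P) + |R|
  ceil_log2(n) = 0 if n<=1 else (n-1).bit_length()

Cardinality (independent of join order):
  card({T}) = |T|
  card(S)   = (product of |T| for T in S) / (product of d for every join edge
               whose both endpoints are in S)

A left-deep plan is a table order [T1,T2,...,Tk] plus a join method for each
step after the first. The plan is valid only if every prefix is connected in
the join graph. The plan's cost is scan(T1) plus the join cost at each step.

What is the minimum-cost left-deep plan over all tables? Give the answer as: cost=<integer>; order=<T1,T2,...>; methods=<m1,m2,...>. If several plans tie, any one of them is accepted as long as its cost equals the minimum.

cost=200360; order=A,B,D,C,E; methods=hash,hash,hash,hash

Selinger DP (subsets sized 1..n):
  {B}: scan cost=40, card=40
  {C}: scan cost=150, card=150
  {D}: scan cost=120, card=120
  {E}: scan cost=500, card=500
  {A}: scan cost=200, card=200
  {BC}: card=1200; try (B,hash)→780, (C,nl_idx)→1560, (C,merge)→1670, (B,merge)→1780, (B,nl_idx)→2250, (C,hash)→2480 …(+2); best=780 via (B,hash)
  {BD}: card=600; try (B,hash)→720, (D,nl_idx)→920, (D,merge)→1280, (B,merge)→1360, (B,nl_idx)→1440, (D,hash)→1760 …(+2); best=720 via (B,hash)
  {BE}: card=2000; try (B,hash)→1480, (E,merge)→5320, (B,nl_idx)→5500, (B,merge)→5780, (E,hash)→9080, (E,nl)→20040 …(+1); best=1480 via (B,hash)
  {AB}: card=400; try (B,hash)→880, (B,nl_idx)→1800, (A,merge)→2120, (B,merge)→2280, (A,hash)→3280, (A,nl)→8040 …(+1); best=880 via (B,hash)
  {BCD}: card=18000; try (D,hash)→3660, (C,hash)→3720, (C,merge)→8670, (D,merge)→16140, (C,nl_idx)→23520, (D,nl_idx)→27180 …(+2); best=3660 via (D,hash)
  {BCE}: card=60000; try (C,hash)→5880, (E,hash)→10980, (E,merge)→20180, (C,merge)→26830, (C,nl_idx)→77480, (C,nl)→301480 …(+1); best=5880 via (C,hash)
  {ABC}: card=12000; try (C,hash)→3680, (A,hash)→5180, (C,merge)→6230, (C,nl_idx)→16080, (A,merge)→16980, (C,nl)→60880 …(+1); best=3680 via (C,hash)
  {BDE}: card=30000; try (D,hash)→5160, (E,hash)→10320, (E,merge)→12320, (D,merge)→26440, (D,nl_idx)→45480, (D,nl)→241480 …(+1); best=5160 via (D,hash)
  {ABD}: card=6000; try (D,hash)→2960, (A,hash)→4520, (D,merge)→5840, (A,merge)→9120, (D,nl_idx)→9680, (D,nl)→48880 …(+1); best=2960 via (D,hash)
  {ABE}: card=20000; try (A,hash)→6680, (E,merge)→9880, (E,hash)→10280, (A,merge)→27280, (E,nl)→200880, (A,nl)→401480; best=6680 via (A,hash)
  {BCDE}: card=900000; try (E,hash)→30660, (C,hash)→37560, (D,hash)→67560, (E,merge)→296660, (C,merge)→486510, (D,merge)→1026840 …(+5); best=30660 via (E,hash)
  {ABCD}: card=180000; try (C,hash)→11360, (D,hash)→17360, (A,hash)→24860, (C,merge)→88310, (D,merge)→184640, (C,nl_idx)→230960 …(+5); best=11360 via (C,hash)
  {ABCE}: card=600000; try (E,hash)→24680, (C,hash)→29080, (A,hash)→69080, (E,merge)→188680, (C,merge)→328030, (C,nl_idx)→766680 …(+4); best=24680 via (E,hash)
  {ABDE}: card=300000; try (E,hash)→17960, (D,hash)→28360, (A,hash)→38360, (E,merge)→91960, (D,merge)→327640, (D,nl_idx)→446680 …(+4); best=17960 via (E,hash)
  {ABCDE}: card=9000000; try (E,hash)→200360, (C,hash)→320360, (D,hash)→626360, (A,hash)→933860, (E,merge)→3436360, (C,merge)→6019310 …(+8); best=200360 via (E,hash)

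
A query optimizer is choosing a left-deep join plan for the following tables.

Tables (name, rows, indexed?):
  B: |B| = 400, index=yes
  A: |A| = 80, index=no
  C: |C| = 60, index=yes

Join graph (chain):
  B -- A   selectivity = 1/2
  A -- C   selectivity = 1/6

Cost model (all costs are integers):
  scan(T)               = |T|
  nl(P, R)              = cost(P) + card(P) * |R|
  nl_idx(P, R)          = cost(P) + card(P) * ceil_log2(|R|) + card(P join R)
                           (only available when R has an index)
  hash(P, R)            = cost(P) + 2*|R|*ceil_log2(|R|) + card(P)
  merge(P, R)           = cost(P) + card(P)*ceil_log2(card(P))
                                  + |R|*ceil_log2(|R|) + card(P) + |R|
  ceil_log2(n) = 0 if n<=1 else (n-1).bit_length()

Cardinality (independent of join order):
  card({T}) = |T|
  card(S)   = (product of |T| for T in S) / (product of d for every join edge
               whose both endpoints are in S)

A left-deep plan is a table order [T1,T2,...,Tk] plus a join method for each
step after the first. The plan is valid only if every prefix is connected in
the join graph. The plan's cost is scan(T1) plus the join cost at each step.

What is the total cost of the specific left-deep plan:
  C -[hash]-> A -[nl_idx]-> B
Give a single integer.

step 1: scan C: cost=60, card=60
step 2: join A via hash
    card(P join A) = 60*80/(6) = 800
    cost = 60 + 2*80*7 + 60 = 1240
step 3: join B via nl_idx
    card(P join B) = 800*400/(2) = 160000
    cost = 1240 + 800*9 + 160000 = 168440

168440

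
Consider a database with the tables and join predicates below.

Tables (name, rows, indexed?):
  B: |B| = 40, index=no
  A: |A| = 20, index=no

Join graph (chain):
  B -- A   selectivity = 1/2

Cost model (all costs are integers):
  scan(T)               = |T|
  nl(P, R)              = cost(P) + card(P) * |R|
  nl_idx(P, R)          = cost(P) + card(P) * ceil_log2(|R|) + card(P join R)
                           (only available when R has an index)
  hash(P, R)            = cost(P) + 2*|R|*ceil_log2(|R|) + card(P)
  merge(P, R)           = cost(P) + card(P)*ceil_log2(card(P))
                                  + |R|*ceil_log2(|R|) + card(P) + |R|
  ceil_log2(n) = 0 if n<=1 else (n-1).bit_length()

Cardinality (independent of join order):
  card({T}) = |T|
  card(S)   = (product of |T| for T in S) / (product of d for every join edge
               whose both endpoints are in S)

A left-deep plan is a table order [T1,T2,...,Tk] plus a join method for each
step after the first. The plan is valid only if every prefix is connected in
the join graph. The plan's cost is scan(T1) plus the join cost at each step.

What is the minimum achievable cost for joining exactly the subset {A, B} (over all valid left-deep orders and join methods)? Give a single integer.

Selinger DP over subsets of {A,B}:
  {B}: scan cost=40, card=40
  {A}: scan cost=20, card=20
  {AB}: card=400; try (A,hash)→280, (B,merge)→420, (A,merge)→440, (B,hash)→520, (B,nl)→820, (A,nl)→840; best=280 via (A,hash)

280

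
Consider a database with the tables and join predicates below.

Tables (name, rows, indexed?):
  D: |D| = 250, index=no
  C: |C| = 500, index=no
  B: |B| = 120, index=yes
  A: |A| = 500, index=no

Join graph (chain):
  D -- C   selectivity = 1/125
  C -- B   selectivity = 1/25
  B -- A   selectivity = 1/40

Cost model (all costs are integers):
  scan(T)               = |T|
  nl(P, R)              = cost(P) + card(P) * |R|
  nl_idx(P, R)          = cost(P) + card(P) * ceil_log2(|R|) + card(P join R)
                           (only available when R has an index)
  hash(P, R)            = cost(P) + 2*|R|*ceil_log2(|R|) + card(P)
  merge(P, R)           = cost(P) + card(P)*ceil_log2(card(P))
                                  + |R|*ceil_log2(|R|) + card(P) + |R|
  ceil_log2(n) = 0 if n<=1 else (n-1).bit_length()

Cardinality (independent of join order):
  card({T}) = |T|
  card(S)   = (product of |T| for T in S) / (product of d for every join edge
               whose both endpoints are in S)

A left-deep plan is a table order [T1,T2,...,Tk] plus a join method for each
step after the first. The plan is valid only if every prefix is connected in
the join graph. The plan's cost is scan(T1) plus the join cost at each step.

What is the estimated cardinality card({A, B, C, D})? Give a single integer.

60000

Tables in S: A(500), B(120), C(500), D(250)
Edges inside S: D-C(d=125), C-B(d=25), B-A(d=40)
numerator = 500 * 120 * 500 * 250 = 7500000000
denominator = 125 * 25 * 40 = 125000
card(S) = 7500000000 / 125000 = 60000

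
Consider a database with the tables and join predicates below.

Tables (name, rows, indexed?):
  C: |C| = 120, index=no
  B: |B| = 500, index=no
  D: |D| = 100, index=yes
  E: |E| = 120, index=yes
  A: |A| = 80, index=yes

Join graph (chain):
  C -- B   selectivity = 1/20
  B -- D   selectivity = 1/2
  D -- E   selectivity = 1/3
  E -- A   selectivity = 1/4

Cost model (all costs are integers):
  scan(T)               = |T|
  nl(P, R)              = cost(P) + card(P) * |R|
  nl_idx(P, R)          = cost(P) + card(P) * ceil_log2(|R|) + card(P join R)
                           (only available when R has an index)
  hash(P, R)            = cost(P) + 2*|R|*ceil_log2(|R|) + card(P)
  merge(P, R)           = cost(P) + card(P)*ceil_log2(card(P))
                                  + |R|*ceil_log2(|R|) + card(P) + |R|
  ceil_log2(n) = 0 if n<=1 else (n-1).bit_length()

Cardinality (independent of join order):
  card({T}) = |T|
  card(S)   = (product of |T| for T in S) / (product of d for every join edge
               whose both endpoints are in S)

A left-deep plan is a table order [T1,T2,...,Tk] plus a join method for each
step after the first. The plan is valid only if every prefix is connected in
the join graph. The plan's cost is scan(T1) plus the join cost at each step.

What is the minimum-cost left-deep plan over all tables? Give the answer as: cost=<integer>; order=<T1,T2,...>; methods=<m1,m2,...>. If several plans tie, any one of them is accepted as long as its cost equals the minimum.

cost=6159880; order=B,C,D,E,A; methods=hash,hash,hash,hash

Selinger DP (subsets sized 1..n):
  {C}: scan cost=120, card=120
  {B}: scan cost=500, card=500
  {D}: scan cost=100, card=100
  {E}: scan cost=120, card=120
  {A}: scan cost=80, card=80
  {BC}: card=3000; try (C,hash)→2680, (B,merge)→6080, (C,merge)→6460, (B,hash)→9240, (B,nl)→60120, (C,nl)→60500; best=2680 via (C,hash)
  {BD}: card=25000; try (D,hash)→2400, (B,merge)→5900, (D,merge)→6300, (B,hash)→9200, (D,nl_idx)→29000, (B,nl)→50100 …(+1); best=2400 via (D,hash)
  {DE}: card=4000; try (D,hash)→1640, (E,merge)→1860, (E,hash)→1880, (D,merge)→1880, (E,nl_idx)→4800, (D,nl_idx)→4960 …(+2); best=1640 via (D,hash)
  {AE}: card=2400; try (A,hash)→1360, (E,merge)→1680, (A,merge)→1720, (E,hash)→1840, (E,nl_idx)→3040, (A,nl_idx)→3360 …(+2); best=1360 via (A,hash)
  {BCD}: card=150000; try (D,hash)→7080, (C,hash)→29080, (D,merge)→42480, (D,nl_idx)→173680, (D,nl)→302680, (C,merge)→403360 …(+1); best=7080 via (D,hash)
  {BDE}: card=1000000; try (B,hash)→14640, (E,hash)→29080, (B,merge)→58640, (E,merge)→403360, (E,nl_idx)→1177400, (B,nl)→2001640 …(+1); best=14640 via (B,hash)
  {ADE}: card=80000; try (D,hash)→5160, (A,hash)→6760, (D,merge)→33360, (A,merge)→54280, (D,nl_idx)→98160, (A,nl_idx)→109640 …(+2); best=5160 via (D,hash)
  {BCDE}: card=6000000; try (E,hash)→158760, (C,hash)→1016320, (E,merge)→2858040, (E,nl_idx)→7057080, (E,nl)→18007080, (C,merge)→21015600 …(+1); best=158760 via (E,hash)
  {ABDE}: card=20000000; try (B,hash)→94160, (A,hash)→1015760, (B,merge)→1450160, (A,merge)→21015280, (A,nl_idx)→27014640, (B,nl)→40005160 …(+1); best=94160 via (B,hash)
  {ABCDE}: card=120000000; try (A,hash)→6159880, (C,hash)→20095840, (A,merge)→144159400, (A,nl_idx)→162158760, (A,nl)→480158760, (C,merge)→520095120 …(+1); best=6159880 via (A,hash)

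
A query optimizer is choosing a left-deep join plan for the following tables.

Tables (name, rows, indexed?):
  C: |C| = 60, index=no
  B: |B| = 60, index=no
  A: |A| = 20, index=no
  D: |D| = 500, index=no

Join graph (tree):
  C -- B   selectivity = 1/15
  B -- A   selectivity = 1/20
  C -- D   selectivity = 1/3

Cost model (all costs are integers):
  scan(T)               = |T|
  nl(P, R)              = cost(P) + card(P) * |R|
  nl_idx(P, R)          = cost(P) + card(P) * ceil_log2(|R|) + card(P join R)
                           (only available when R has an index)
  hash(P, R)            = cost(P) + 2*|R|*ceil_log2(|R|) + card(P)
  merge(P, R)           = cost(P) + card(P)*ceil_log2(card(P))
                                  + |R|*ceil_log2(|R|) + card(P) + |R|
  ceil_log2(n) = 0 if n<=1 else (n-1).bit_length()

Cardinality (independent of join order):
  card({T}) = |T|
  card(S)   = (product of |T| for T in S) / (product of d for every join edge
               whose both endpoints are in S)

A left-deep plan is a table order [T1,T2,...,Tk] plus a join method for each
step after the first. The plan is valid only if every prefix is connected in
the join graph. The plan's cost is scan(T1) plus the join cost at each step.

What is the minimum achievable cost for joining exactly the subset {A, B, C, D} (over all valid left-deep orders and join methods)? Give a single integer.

8260

Selinger DP over subsets of {A,B,C,D}:
  {C}: scan cost=60, card=60
  {B}: scan cost=60, card=60
  {A}: scan cost=20, card=20
  {D}: scan cost=500, card=500
  {BC}: card=240; try (C,hash)→840, (B,hash)→840, (C,merge)→900, (B,merge)→900, (C,nl)→3660, (B,nl)→3660; best=840 via (C,hash)
  {CD}: card=10000; try (C,hash)→1720, (D,merge)→5480, (C,merge)→5920, (D,hash)→9120, (D,nl)→30060, (C,nl)→30500; best=1720 via (C,hash)
  {AB}: card=60; try (A,hash)→320, (B,merge)→560, (A,merge)→600, (B,hash)→760, (B,nl)→1220, (A,nl)→1260; best=320 via (A,hash)
  {ABC}: card=240; try (C,hash)→1100, (C,merge)→1160, (A,hash)→1280, (A,merge)→3120, (C,nl)→3920, (A,nl)→5640; best=1100 via (C,hash)
  {BCD}: card=40000; try (D,merge)→8000, (D,hash)→10080, (B,hash)→12440, (D,nl)→120840, (B,merge)→152140, (B,nl)→601720; best=8000 via (D,merge)
  {ABCD}: card=40000; try (D,merge)→8260, (D,hash)→10340, (A,hash)→48200, (D,nl)→121100, (A,merge)→688120, (A,nl)→808000; best=8260 via (D,merge)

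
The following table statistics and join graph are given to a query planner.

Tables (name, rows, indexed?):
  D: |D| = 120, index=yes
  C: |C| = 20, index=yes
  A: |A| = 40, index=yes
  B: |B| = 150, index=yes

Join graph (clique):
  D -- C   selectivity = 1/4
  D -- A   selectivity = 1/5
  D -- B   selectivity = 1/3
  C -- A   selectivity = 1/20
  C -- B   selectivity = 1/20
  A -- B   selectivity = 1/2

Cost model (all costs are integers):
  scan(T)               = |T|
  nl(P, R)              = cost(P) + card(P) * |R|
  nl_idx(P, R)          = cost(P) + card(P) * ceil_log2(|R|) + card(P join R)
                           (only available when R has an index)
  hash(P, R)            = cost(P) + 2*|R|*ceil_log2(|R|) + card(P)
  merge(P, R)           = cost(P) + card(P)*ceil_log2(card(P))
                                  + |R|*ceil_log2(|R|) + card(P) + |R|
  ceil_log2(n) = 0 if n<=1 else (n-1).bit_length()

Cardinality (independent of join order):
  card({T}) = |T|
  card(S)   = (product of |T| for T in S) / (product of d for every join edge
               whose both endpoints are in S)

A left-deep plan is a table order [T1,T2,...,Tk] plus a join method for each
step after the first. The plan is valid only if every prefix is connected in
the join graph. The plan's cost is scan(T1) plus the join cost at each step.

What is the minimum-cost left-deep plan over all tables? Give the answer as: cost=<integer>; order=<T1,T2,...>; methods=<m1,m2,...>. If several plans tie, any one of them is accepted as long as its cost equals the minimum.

cost=2000; order=C,A,B,D; methods=nl_idx,nl_idx,nl_idx

Selinger DP (subsets sized 1..n):
  {D}: scan cost=120, card=120
  {C}: scan cost=20, card=20
  {A}: scan cost=40, card=40
  {B}: scan cost=150, card=150
  {CD}: card=600; try (C,hash)→440, (D,nl_idx)→760, (D,merge)→1100, (C,merge)→1200, (C,nl_idx)→1320, (D,hash)→1720 …(+2); best=440 via (C,hash)
  {AD}: card=960; try (A,hash)→720, (D,merge)→1280, (D,nl_idx)→1280, (A,merge)→1360, (D,hash)→1760, (A,nl_idx)→1800 …(+2); best=720 via (A,hash)
  {BD}: card=6000; try (D,hash)→1980, (B,merge)→2430, (D,merge)→2460, (B,hash)→2640, (B,nl_idx)→7080, (D,nl_idx)→7200 …(+2); best=1980 via (D,hash)
  {AC}: card=40; try (A,nl_idx)→180, (C,hash)→280, (C,nl_idx)→280, (A,merge)→420, (C,merge)→440, (A,hash)→520 …(+2); best=180 via (A,nl_idx)
  {BC}: card=150; try (B,nl_idx)→330, (C,hash)→500, (C,nl_idx)→1050, (B,merge)→1490, (C,merge)→1620, (B,hash)→2440 …(+2); best=330 via (B,nl_idx)
  {AB}: card=3000; try (A,hash)→780, (B,merge)→1670, (A,merge)→1780, (B,hash)→2480, (B,nl_idx)→3360, (A,nl_idx)→4050 …(+2); best=780 via (A,hash)
  {ACD}: card=240; try (D,nl_idx)→700, (D,merge)→1420, (A,hash)→1520, (C,hash)→1880, (D,hash)→1900, (A,nl_idx)→4280 …(+6); best=700 via (D,nl_idx)
  {BCD}: card=1500; try (D,hash)→2160, (D,merge)→2640, (D,nl_idx)→2880, (B,hash)→3440, (B,nl_idx)→6740, (C,hash)→8180 …(+6); best=2160 via (D,hash)
  {ABD}: card=24000; try (B,hash)→4080, (D,hash)→5460, (A,hash)→8460, (B,merge)→12630, (B,nl_idx)→32400, (D,merge)→40740 …(+6); best=4080 via (B,hash)
  {ABC}: card=150; try (B,nl_idx)→650, (A,hash)→960, (A,nl_idx)→1380, (B,merge)→1810, (A,merge)→1960, (B,hash)→2620 …(+6); best=650 via (B,nl_idx)
  {ABCD}: card=300; try (D,nl_idx)→2000, (D,hash)→2480, (B,nl_idx)→2920, (D,merge)→2960, (B,hash)→3340, (A,hash)→4140 …(+10); best=2000 via (D,nl_idx)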